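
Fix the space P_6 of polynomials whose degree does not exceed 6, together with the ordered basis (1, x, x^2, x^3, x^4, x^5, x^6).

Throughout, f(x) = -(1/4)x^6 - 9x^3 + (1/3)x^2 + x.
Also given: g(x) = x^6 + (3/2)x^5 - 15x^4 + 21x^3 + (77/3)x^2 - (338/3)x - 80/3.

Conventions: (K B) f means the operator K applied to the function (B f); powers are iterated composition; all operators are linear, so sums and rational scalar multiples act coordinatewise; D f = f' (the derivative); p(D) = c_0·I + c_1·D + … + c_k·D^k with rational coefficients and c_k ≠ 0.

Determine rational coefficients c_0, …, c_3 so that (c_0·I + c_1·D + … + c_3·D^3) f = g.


p(D) = -4·I − D + 2·D^2 + (1/2)·D^3, i.e. c_0 = -4, c_1 = -1, c_2 = 2, c_3 = 1/2

D^0 f = -(1/4)x^6 - 9x^3 + (1/3)x^2 + x
D^1 f = -(3/2)x^5 - 27x^2 + (2/3)x + 1
D^2 f = -(15/2)x^4 - 54x + 2/3
D^3 f = -30x^3 - 54
matching coefficients of g against c_0 f + c_1 Df + … from the top degree down determines the c_i
solution: c_0 = -4, c_1 = -1, c_2 = 2, c_3 = 1/2


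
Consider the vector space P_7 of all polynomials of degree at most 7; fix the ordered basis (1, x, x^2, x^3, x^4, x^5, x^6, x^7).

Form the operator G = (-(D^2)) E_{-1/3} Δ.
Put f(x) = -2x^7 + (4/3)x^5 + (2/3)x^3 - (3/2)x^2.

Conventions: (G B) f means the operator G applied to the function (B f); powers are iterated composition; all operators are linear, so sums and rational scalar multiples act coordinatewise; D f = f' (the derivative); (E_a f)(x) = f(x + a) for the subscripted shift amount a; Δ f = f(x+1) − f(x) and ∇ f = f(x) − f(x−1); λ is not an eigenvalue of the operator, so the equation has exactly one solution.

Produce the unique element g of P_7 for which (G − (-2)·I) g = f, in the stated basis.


write g with unknown coordinates in the stated basis and equate coefficients in (G − (-2)·I) g = f
solving from the highest basis element down gives g = -x^7 + (2/3)x^5 - 105x^4 - (209/3)x^3 - (203/4)x^2 - (11455/9)x - 11330/27
check: G g = 210x^4 + 140x^3 + 100x^2 + (22910/9)x + 22660/27
so G g − (-2)·g = -2x^7 + (4/3)x^5 + (2/3)x^3 - (3/2)x^2 = f ✓

the result is g(x) = -x^7 + (2/3)x^5 - 105x^4 - (209/3)x^3 - (203/4)x^2 - (11455/9)x - 11330/27


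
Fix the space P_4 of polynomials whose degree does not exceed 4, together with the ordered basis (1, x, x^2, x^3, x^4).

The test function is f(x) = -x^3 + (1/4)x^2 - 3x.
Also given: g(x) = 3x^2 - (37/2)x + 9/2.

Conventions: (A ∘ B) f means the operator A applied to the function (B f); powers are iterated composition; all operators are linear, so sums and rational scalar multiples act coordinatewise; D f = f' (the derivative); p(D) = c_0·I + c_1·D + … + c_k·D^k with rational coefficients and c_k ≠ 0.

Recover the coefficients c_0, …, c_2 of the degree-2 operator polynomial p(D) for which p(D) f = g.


c_0 = 0, c_1 = -1, c_2 = 3

D^0 f = -x^3 + (1/4)x^2 - 3x
D^1 f = -3x^2 + (1/2)x - 3
D^2 f = -6x + 1/2
matching coefficients of g against c_0 f + c_1 Df + … from the top degree down determines the c_i
solution: c_0 = 0, c_1 = -1, c_2 = 3


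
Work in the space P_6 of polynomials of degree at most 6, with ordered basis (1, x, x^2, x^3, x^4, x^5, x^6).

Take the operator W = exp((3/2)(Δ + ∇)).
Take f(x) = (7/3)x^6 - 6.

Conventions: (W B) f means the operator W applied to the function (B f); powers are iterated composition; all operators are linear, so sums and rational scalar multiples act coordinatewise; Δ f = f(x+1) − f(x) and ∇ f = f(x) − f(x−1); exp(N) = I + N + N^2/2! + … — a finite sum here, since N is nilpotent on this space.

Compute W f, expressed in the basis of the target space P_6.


the result is g(x) = (7/3)x^6 + 42x^5 + 315x^4 + 1400x^3 + 4095x^2 + 7224x + 5811

order-1 term: 42x^5 + 140x^3 + 42x
order-2 term: 315x^4 + 1260x^2 + 336
order-3 term: 1260x^3 + 3780x
order-4 term: 2835x^2 + 3780
order-5 term: 3402x
order-6 term: 1701
the series for exp((3/2)(Δ + ∇)) f terminates at order 6
exp((3/2)(Δ + ∇)) f = (7/3)x^6 + 42x^5 + 315x^4 + 1400x^3 + 4095x^2 + 7224x + 5811


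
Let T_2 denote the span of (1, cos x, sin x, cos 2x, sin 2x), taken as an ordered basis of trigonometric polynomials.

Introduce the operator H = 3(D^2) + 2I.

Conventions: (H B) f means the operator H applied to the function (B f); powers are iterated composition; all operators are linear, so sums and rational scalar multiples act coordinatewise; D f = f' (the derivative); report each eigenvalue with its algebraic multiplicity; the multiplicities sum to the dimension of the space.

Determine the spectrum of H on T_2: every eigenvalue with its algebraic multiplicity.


image of 1: 2
image of cos x: -cos x
image of sin x: -sin x
image of cos 2x: -10cos 2x
image of sin 2x: -10sin 2x
the matrix is diagonal; its diagonal is (2, -1, -1, -10, -10)
for a triangular matrix the eigenvalues are the diagonal entries, with algebraic multiplicity their repetition count

λ = -10 (multiplicity 2), λ = -1 (multiplicity 2), λ = 2 (multiplicity 1)


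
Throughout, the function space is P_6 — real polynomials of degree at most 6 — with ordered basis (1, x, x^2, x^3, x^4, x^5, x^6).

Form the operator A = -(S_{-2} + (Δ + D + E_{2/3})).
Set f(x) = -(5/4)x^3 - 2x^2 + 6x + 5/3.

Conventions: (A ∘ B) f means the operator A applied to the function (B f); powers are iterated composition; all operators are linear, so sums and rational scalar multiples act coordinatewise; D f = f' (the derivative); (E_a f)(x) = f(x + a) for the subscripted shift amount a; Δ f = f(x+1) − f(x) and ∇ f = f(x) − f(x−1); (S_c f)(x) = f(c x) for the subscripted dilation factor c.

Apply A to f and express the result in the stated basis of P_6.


S_{-2} f = 10x^3 - 8x^2 - 12x + 5/3
Δ f = -(15/4)x^2 - (31/4)x + 11/4
D f = -(15/4)x^2 - 4x + 6
E_{2/3} f = -(5/4)x^3 - (9/2)x^2 + (5/3)x + 119/27
(Δ + D + E_{2/3}) f = -(5/4)x^3 - 12x^2 - (121/12)x + 1421/108
(S_{-2} + (Δ + D + E_{2/3})) f = (35/4)x^3 - 20x^2 - (265/12)x + 1601/108
(-(S_{-2} + (Δ + D + E_{2/3}))) f = -(35/4)x^3 + 20x^2 + (265/12)x - 1601/108

g(x) = -(35/4)x^3 + 20x^2 + (265/12)x - 1601/108


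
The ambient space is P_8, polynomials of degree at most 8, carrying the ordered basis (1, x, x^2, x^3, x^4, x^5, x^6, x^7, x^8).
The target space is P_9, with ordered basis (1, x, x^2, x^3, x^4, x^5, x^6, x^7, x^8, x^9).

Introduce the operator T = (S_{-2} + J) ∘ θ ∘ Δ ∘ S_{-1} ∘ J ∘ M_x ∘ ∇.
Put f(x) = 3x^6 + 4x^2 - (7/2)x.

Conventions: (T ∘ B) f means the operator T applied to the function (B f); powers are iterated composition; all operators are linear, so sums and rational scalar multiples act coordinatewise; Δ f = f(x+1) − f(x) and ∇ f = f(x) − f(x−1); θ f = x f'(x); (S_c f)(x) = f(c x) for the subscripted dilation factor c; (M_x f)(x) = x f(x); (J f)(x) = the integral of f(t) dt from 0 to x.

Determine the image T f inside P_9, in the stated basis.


∇ f = 18x^5 - 45x^4 + 60x^3 - 45x^2 + 26x - 21/2
M_x ∇ f = 18x^6 - 45x^5 + 60x^4 - 45x^3 + 26x^2 - (21/2)x
J M_x ∇ f = (18/7)x^7 - (15/2)x^6 + 12x^5 - (45/4)x^4 + (26/3)x^3 - (21/4)x^2
S_{-1} (J ∘ M_x ∘ ∇) f = -(18/7)x^7 - (15/2)x^6 - 12x^5 - (45/4)x^4 - (26/3)x^3 - (21/4)x^2
Δ S_{-1} (J ∘ M_x ∘ ∇) f = -18x^6 - 99x^5 - (525/2)x^4 - 405x^3 - 380x^2 - (409/2)x - 992/21
θ Δ S_{-1} (J ∘ M_x ∘ ∇) f = -108x^6 - 495x^5 - 1050x^4 - 1215x^3 - 760x^2 - (409/2)x
S_{-2} (θ ∘ Δ ∘ S_{-1}) (J ∘ M_x ∘ ∇) f = -6912x^6 + 15840x^5 - 16800x^4 + 9720x^3 - 3040x^2 + 409x
J (θ ∘ Δ ∘ S_{-1}) (J ∘ M_x ∘ ∇) f = -(108/7)x^7 - (165/2)x^6 - 210x^5 - (1215/4)x^4 - (760/3)x^3 - (409/4)x^2
(S_{-2} + J) (θ ∘ Δ ∘ S_{-1}) (J ∘ M_x ∘ ∇) f = -(108/7)x^7 - (13989/2)x^6 + 15630x^5 - (68415/4)x^4 + (28400/3)x^3 - (12569/4)x^2 + 409x

the result is g(x) = -(108/7)x^7 - (13989/2)x^6 + 15630x^5 - (68415/4)x^4 + (28400/3)x^3 - (12569/4)x^2 + 409x


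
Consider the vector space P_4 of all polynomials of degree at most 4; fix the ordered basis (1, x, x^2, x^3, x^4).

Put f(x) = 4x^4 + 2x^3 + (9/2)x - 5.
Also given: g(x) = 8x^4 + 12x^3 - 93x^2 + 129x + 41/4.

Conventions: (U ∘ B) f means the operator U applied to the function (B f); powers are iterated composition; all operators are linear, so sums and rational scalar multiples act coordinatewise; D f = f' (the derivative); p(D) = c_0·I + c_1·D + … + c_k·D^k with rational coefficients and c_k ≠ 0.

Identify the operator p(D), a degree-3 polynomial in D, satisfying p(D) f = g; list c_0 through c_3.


D^0 f = 4x^4 + 2x^3 + (9/2)x - 5
D^1 f = 16x^3 + 6x^2 + 9/2
D^2 f = 48x^2 + 12x
D^3 f = 96x + 12
matching coefficients of g against c_0 f + c_1 Df + … from the top degree down determines the c_i
solution: c_0 = 2, c_1 = 1/2, c_2 = -2, c_3 = 3/2

c_0 = 2, c_1 = 1/2, c_2 = -2, c_3 = 3/2


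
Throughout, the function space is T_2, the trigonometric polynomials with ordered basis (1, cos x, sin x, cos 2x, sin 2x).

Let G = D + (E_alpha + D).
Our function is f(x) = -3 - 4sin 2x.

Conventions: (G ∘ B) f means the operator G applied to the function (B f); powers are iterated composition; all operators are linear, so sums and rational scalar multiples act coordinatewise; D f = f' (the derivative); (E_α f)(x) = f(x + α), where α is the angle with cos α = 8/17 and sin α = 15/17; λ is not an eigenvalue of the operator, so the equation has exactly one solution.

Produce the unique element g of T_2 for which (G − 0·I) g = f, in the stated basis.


the result is g(x) = -3 + (5584/6833)cos 2x + (644/6833)sin 2x

write g with unknown coordinates in the stated basis and equate coefficients in (G − 0·I) g = f
solving from the highest basis element down gives g = -3 + (5584/6833)cos 2x + (644/6833)sin 2x
check: G g = -3 - 4sin 2x
so G g − 0·g = -3 - 4sin 2x = f ✓


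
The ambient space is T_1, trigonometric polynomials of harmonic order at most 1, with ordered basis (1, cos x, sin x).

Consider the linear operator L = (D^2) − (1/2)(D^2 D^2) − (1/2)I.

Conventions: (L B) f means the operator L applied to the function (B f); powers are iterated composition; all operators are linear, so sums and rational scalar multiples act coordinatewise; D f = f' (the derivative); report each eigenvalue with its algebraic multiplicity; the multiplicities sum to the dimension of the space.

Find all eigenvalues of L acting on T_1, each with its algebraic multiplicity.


λ = -2 (multiplicity 2), λ = -1/2 (multiplicity 1)

image of 1: -1/2
image of cos x: -2cos x
image of sin x: -2sin x
the matrix is diagonal; its diagonal is (-1/2, -2, -2)
for a triangular matrix the eigenvalues are the diagonal entries, with algebraic multiplicity their repetition count


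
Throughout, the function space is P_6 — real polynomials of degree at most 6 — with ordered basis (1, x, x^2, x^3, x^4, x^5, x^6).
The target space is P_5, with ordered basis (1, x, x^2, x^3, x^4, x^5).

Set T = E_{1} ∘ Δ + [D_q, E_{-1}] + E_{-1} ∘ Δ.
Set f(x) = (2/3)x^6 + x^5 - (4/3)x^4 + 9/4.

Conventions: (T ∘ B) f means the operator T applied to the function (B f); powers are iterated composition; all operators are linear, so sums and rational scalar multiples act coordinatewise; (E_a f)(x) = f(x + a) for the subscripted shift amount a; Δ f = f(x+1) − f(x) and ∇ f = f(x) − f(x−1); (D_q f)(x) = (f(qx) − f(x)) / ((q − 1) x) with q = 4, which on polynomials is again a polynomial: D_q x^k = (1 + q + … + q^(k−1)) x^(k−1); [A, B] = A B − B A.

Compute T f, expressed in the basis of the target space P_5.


g(x) = 8x^5 + 3216x^4 - 7195x^3 + 6960x^2 - (8192/3)x + 1550/3

Δ f = 4x^5 + 15x^4 + 18x^3 + 12x^2 + (11/3)x + 1/3
E_{1} Δ f = 4x^5 + 35x^4 + 118x^3 + 196x^2 + (485/3)x + 53
E_{-1} f = (2/3)x^6 - 3x^5 + (11/3)x^4 + 2x^3 - 8x^2 + (19/3)x + 7/12
D_q E_{-1} f = 910x^5 - 1023x^4 + (935/3)x^3 + 42x^2 - 40x + 19/3
D_q f = 910x^5 + 341x^4 - (340/3)x^3
E_{-1} D_q f = 910x^5 - 4209x^4 + (22868/3)x^3 - 6714x^2 + 2846x - 1367/3
[D_q, E_{-1}] f = 3186x^4 - 7311x^3 + 6756x^2 - 2886x + 462
Δ f = 4x^5 + 15x^4 + 18x^3 + 12x^2 + (11/3)x + 1/3
E_{-1} Δ f = 4x^5 - 5x^4 - 2x^3 + 8x^2 - (19/3)x + 5/3
(E_{1} ∘ Δ + [D_q, E_{-1}] + E_{-1} ∘ Δ) f = 8x^5 + 3216x^4 - 7195x^3 + 6960x^2 - (8192/3)x + 1550/3


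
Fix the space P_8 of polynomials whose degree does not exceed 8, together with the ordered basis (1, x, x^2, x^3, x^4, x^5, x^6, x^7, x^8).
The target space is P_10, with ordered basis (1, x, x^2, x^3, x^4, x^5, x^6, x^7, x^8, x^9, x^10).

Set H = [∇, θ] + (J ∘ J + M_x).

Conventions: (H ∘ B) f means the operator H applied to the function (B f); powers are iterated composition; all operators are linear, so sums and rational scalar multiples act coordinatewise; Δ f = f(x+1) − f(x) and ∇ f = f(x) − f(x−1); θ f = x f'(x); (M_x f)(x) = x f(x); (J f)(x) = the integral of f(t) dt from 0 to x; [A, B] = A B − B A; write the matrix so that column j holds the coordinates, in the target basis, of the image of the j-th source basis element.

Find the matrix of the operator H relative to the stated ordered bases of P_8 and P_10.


image of 1: (1/2)x^2 + x
image of x: (1/6)x^3 + x^2 + 1
image of x^2: (1/12)x^4 + x^3 + 2x - 2
image of x^3: (1/20)x^5 + x^4 + 3x^2 - 6x + 3
image of x^4: (1/30)x^6 + x^5 + 4x^3 - 12x^2 + 12x - 4
image of x^5: (1/42)x^7 + x^6 + 5x^4 - 20x^3 + 30x^2 - 20x + 5
image of x^6: (1/56)x^8 + x^7 + 6x^5 - 30x^4 + 60x^3 - 60x^2 + 30x - 6
image of x^7: (1/72)x^9 + x^8 + 7x^6 - 42x^5 + 105x^4 - 140x^3 + 105x^2 - 42x + 7
image of x^8: (1/90)x^10 + x^9 + 8x^7 - 56x^6 + 168x^5 - 280x^4 + 280x^3 - 168x^2 + 56x - 8
each image's coordinates form column j of the matrix

the matrix is [[0, 1, -2, 3, -4, 5, -6, 7, -8]; [1, 0, 2, -6, 12, -20, 30, -42, 56]; [1/2, 1, 0, 3, -12, 30, -60, 105, -168]; [0, 1/6, 1, 0, 4, -20, 60, -140, 280]; [0, 0, 1/12, 1, 0, 5, -30, 105, -280]; [0, 0, 0, 1/20, 1, 0, 6, -42, 168]; [0, 0, 0, 0, 1/30, 1, 0, 7, -56]; [0, 0, 0, 0, 0, 1/42, 1, 0, 8]; [0, 0, 0, 0, 0, 0, 1/56, 1, 0]; [0, 0, 0, 0, 0, 0, 0, 1/72, 1]; [0, 0, 0, 0, 0, 0, 0, 0, 1/90]] (rows listed top to bottom)


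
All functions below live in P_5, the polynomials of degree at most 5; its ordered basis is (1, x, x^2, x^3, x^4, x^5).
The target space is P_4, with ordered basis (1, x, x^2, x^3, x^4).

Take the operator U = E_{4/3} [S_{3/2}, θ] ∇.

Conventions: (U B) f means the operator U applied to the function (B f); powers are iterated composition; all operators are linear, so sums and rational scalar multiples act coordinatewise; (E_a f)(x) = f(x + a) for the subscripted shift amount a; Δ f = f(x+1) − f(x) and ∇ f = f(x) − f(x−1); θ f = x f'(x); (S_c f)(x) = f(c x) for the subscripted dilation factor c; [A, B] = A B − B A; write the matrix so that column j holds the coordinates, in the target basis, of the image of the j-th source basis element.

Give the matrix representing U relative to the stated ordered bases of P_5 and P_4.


the matrix is [[0, 0, 0, 0, 0, 0]; [0, 0, 0, 0, 0, 0]; [0, 0, 0, 0, 0, 0]; [0, 0, 0, 0, 0, 0]; [0, 0, 0, 0, 0, 0]] (rows listed top to bottom)

image of 1: 0
image of x: 0
image of x^2: 0
image of x^3: 0
image of x^4: 0
image of x^5: 0
each image's coordinates form column j of the matrix


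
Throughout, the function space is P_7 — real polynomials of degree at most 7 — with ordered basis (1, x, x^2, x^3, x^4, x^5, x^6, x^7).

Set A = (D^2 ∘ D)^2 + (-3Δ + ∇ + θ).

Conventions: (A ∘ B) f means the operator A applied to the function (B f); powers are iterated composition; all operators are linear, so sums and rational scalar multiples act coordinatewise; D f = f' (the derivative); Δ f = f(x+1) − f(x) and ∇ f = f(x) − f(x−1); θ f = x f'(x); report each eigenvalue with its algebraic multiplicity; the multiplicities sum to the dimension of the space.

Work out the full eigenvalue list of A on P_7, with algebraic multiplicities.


image of 1: 0
image of x: x - 2
image of x^2: 2x^2 - 4x - 4
image of x^3: 3x^3 - 6x^2 - 12x - 2
image of x^4: 4x^4 - 8x^3 - 24x^2 - 8x - 4
image of x^5: 5x^5 - 10x^4 - 40x^3 - 20x^2 - 20x - 2
image of x^6: 6x^6 - 12x^5 - 60x^4 - 40x^3 - 60x^2 - 12x + 716
image of x^7: 7x^7 - 14x^6 - 84x^5 - 70x^4 - 140x^3 - 42x^2 + 5012x - 2
the matrix is upper triangular; its diagonal is (0, 1, 2, 3, 4, 5, 6, 7)
for a triangular matrix the eigenvalues are the diagonal entries, with algebraic multiplicity their repetition count

λ = 0 (multiplicity 1), λ = 1 (multiplicity 1), λ = 2 (multiplicity 1), λ = 3 (multiplicity 1), λ = 4 (multiplicity 1), λ = 5 (multiplicity 1), λ = 6 (multiplicity 1), λ = 7 (multiplicity 1)


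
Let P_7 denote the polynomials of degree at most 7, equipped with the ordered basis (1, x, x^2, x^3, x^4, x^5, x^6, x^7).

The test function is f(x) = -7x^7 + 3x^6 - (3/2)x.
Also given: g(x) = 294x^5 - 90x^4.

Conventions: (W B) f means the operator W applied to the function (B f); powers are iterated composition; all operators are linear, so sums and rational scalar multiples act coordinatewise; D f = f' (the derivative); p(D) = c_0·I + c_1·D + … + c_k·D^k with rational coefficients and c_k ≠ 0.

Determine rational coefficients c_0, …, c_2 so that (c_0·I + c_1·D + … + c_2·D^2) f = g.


D^0 f = -7x^7 + 3x^6 - (3/2)x
D^1 f = -49x^6 + 18x^5 - 3/2
D^2 f = -294x^5 + 90x^4
matching coefficients of g against c_0 f + c_1 Df + … from the top degree down determines the c_i
solution: c_0 = 0, c_1 = 0, c_2 = -1

c_0 = 0, c_1 = 0, c_2 = -1


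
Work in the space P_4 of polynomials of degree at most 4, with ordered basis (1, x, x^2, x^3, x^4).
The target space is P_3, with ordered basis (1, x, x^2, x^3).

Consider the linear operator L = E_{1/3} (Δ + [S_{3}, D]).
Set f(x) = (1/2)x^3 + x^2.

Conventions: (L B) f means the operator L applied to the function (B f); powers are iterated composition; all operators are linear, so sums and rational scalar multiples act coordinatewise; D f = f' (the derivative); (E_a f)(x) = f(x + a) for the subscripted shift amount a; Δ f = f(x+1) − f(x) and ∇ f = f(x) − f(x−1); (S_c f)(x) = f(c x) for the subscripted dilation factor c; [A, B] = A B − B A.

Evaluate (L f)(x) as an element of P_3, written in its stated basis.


the image equals g(x) = -(51/2)x^2 - (51/2)x - 25/6

Δ f = (3/2)x^2 + (7/2)x + 3/2
D f = (3/2)x^2 + 2x
S_{3} D f = (27/2)x^2 + 6x
S_{3} f = (27/2)x^3 + 9x^2
D S_{3} f = (81/2)x^2 + 18x
[S_{3}, D] f = -27x^2 - 12x
(Δ + [S_{3}, D]) f = -(51/2)x^2 - (17/2)x + 3/2
E_{1/3} (Δ + [S_{3}, D]) f = -(51/2)x^2 - (51/2)x - 25/6


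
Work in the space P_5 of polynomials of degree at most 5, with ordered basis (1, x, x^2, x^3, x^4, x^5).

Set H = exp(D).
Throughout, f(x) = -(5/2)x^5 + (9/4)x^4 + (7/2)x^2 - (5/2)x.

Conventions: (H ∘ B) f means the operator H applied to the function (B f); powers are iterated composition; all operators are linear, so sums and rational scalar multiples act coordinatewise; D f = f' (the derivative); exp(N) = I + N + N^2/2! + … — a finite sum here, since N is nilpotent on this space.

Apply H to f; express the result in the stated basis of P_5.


the result is g(x) = -(5/2)x^5 - (41/4)x^4 - 16x^3 - 8x^2 + x + 3/4

order-1 term: -(25/2)x^4 + 9x^3 + 7x - 5/2
order-2 term: -25x^3 + (27/2)x^2 + 7/2
order-3 term: -25x^2 + 9x
order-4 term: -(25/2)x + 9/4
order-5 term: -5/2
the series for exp(D) f terminates at order 5
exp(D) f = -(5/2)x^5 - (41/4)x^4 - 16x^3 - 8x^2 + x + 3/4


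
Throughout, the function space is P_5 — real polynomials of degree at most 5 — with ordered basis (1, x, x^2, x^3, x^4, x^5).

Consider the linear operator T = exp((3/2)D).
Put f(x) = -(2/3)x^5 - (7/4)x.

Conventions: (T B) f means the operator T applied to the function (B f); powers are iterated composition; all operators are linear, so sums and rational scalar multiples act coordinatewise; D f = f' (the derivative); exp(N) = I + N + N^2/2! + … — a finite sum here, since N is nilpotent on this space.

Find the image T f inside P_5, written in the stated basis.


order-1 term: -5x^4 - 21/8
order-2 term: -15x^3
order-3 term: -(45/2)x^2
order-4 term: -(135/8)x
order-5 term: -81/16
the series for exp((3/2)D) f terminates at order 5
exp((3/2)D) f = -(2/3)x^5 - 5x^4 - 15x^3 - (45/2)x^2 - (149/8)x - 123/16

the image equals g(x) = -(2/3)x^5 - 5x^4 - 15x^3 - (45/2)x^2 - (149/8)x - 123/16


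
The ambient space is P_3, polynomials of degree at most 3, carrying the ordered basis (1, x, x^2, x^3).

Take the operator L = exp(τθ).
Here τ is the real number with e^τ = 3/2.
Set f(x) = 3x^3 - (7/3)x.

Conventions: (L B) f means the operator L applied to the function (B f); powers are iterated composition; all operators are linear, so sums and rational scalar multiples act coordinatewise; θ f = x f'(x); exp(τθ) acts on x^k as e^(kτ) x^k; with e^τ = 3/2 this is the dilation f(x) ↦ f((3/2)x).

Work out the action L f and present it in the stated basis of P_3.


the image equals g(x) = (81/8)x^3 - (7/2)x

exp(τθ) x^k = e^(kτ) x^k; with e^τ = 3/2 this sends x^k to (3/2)^k x^k
x ↦ 3/2 x
x^3 ↦ 27/8 x^3
applying this coordinatewise to f: exp(τθ) f = (81/8)x^3 - (7/2)x


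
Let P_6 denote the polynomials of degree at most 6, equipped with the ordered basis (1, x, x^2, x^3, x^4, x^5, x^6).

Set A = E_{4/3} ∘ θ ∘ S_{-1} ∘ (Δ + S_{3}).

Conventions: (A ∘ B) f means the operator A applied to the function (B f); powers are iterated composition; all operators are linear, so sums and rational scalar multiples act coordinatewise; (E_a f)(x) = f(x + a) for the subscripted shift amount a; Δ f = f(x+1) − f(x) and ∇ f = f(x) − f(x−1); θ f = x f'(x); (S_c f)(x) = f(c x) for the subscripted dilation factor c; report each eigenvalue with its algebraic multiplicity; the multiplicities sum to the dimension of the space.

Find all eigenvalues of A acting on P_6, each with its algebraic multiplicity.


image of 1: 0
image of x: -3x - 4
image of x^2: 18x^2 + 46x + 88/3
image of x^3: -81x^3 - 318x^2 - 419x - 556/3
image of x^4: 324x^4 + 1716x^3 + 3420x^2 + 3036x + 9104/9
image of x^5: -1215x^5 - 8080x^4 - (64570/3)x^3 - (86060/3)x^2 - (516295/27)x - 413020/81
image of x^6: 4374x^6 + 34962x^5 + 116500x^4 + (621260/3)x^3 + (1863710/9)x^2 + (2981902/27)x + 1987928/81
the matrix is upper triangular; its diagonal is (0, -3, 18, -81, 324, -1215, 4374)
for a triangular matrix the eigenvalues are the diagonal entries, with algebraic multiplicity their repetition count

λ = -1215 (multiplicity 1), λ = -81 (multiplicity 1), λ = -3 (multiplicity 1), λ = 0 (multiplicity 1), λ = 18 (multiplicity 1), λ = 324 (multiplicity 1), λ = 4374 (multiplicity 1)


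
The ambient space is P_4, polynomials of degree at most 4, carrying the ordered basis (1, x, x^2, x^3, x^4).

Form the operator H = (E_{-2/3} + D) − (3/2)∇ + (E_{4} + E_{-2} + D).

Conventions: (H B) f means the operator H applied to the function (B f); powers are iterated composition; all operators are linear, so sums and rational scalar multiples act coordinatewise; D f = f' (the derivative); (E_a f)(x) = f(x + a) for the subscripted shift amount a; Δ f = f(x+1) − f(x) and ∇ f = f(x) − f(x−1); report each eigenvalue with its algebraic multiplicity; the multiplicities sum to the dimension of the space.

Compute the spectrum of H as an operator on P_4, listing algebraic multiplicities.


λ = 3 (multiplicity 5)

image of 1: 3
image of x: 3x + 11/6
image of x^2: 3x^2 + (11/3)x + 395/18
image of x^3: 3x^3 + (11/2)x^2 + (395/6)x + 2927/54
image of x^4: 3x^4 + (22/3)x^3 + (395/3)x^2 + (5854/27)x + 44339/162
the matrix is upper triangular; its diagonal is (3, 3, 3, 3, 3)
for a triangular matrix the eigenvalues are the diagonal entries, with algebraic multiplicity their repetition count


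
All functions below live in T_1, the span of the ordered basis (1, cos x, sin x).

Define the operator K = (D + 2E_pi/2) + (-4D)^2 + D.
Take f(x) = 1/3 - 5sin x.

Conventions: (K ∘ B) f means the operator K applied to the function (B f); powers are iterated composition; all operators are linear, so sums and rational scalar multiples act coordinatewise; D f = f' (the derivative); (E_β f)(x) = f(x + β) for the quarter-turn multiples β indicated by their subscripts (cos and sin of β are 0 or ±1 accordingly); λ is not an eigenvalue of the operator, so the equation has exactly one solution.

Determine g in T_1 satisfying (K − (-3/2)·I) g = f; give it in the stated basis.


g(x) = 2/21 + (16/181)cos x + (58/181)sin x

write g with unknown coordinates in the stated basis and equate coefficients in (K − (-3/2)·I) g = f
solving from the highest basis element down gives g = 2/21 + (16/181)cos x + (58/181)sin x
check: K g = 4/21 - (24/181)cos x - (992/181)sin x
so K g − (-3/2)·g = 1/3 - 5sin x = f ✓


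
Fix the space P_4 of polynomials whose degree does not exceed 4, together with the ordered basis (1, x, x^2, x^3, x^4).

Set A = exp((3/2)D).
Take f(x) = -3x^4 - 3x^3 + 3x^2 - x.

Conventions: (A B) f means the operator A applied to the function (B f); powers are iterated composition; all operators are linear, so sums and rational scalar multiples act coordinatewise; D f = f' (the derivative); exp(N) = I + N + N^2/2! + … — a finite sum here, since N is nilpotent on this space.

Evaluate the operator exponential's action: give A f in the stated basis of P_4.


the result is g(x) = -3x^4 - 21x^3 - 51x^2 - (211/4)x - 321/16

order-1 term: -18x^3 - (27/2)x^2 + 9x - 3/2
order-2 term: -(81/2)x^2 - (81/4)x + 27/4
order-3 term: -(81/2)x - 81/8
order-4 term: -243/16
the series for exp((3/2)D) f terminates at order 4
exp((3/2)D) f = -3x^4 - 21x^3 - 51x^2 - (211/4)x - 321/16


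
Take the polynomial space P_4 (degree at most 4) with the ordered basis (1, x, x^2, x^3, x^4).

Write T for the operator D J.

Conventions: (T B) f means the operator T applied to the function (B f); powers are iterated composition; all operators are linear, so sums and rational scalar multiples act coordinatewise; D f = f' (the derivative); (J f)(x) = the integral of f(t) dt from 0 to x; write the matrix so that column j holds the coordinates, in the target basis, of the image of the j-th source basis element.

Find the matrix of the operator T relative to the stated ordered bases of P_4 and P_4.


image of 1: 1
image of x: x
image of x^2: x^2
image of x^3: x^3
image of x^4: x^4
each image's coordinates form column j of the matrix

the matrix is [[1, 0, 0, 0, 0]; [0, 1, 0, 0, 0]; [0, 0, 1, 0, 0]; [0, 0, 0, 1, 0]; [0, 0, 0, 0, 1]] (rows listed top to bottom)


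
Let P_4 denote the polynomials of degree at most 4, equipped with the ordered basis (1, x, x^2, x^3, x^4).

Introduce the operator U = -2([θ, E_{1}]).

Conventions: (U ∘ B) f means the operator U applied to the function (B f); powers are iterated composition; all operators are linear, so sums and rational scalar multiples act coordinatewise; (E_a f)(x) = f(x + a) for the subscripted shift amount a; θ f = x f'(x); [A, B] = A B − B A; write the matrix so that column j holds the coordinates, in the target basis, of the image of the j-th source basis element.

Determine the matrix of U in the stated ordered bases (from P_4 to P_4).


the matrix is [[0, 2, 4, 6, 8]; [0, 0, 4, 12, 24]; [0, 0, 0, 6, 24]; [0, 0, 0, 0, 8]; [0, 0, 0, 0, 0]] (rows listed top to bottom)

image of 1: 0
image of x: 2
image of x^2: 4x + 4
image of x^3: 6x^2 + 12x + 6
image of x^4: 8x^3 + 24x^2 + 24x + 8
each image's coordinates form column j of the matrix


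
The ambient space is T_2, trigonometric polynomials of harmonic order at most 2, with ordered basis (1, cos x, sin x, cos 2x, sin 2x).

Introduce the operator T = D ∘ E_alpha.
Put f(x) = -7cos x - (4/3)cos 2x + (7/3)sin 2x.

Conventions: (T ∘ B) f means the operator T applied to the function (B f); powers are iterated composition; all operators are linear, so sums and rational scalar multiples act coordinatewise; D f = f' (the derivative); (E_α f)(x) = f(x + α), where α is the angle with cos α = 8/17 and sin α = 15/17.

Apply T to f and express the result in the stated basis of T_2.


g(x) = (105/17)cos x + (56/17)sin x - (334/867)cos 2x - (4648/867)sin 2x

E_alpha f = -(56/17)cos x + (105/17)sin x + (2324/867)cos 2x - (167/867)sin 2x
D E_alpha f = (105/17)cos x + (56/17)sin x - (334/867)cos 2x - (4648/867)sin 2x


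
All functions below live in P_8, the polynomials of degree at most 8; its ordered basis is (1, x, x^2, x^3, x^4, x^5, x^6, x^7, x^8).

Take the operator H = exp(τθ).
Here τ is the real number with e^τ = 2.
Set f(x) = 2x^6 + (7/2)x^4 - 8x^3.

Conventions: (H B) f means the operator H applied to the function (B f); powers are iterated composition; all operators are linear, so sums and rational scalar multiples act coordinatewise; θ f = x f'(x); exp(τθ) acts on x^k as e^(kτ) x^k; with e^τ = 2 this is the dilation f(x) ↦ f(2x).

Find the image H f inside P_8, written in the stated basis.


g(x) = 128x^6 + 56x^4 - 64x^3

exp(τθ) x^k = e^(kτ) x^k; with e^τ = 2 this sends x^k to 2^k x^k
x^3 ↦ 8 x^3
x^4 ↦ 16 x^4
x^6 ↦ 64 x^6
applying this coordinatewise to f: exp(τθ) f = 128x^6 + 56x^4 - 64x^3


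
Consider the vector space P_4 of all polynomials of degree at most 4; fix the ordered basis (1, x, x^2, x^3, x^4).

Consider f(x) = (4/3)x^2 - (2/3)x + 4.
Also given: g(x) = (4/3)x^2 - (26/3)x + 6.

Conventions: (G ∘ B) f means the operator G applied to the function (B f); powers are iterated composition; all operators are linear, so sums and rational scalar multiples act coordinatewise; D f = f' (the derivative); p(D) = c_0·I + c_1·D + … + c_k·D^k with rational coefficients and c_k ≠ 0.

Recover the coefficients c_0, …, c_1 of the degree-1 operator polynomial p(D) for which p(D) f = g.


D^0 f = (4/3)x^2 - (2/3)x + 4
D^1 f = (8/3)x - 2/3
matching coefficients of g against c_0 f + c_1 Df + … from the top degree down determines the c_i
solution: c_0 = 1, c_1 = -3

c_0 = 1, c_1 = -3


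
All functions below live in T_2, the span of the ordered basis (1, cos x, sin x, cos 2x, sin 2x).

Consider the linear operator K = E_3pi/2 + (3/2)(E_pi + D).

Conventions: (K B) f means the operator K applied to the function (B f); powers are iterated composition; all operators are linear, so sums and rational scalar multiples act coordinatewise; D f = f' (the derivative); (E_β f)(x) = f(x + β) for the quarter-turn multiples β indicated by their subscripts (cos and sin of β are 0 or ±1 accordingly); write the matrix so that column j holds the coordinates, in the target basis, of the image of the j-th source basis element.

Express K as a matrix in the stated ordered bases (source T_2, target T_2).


image of 1: 5/2
image of cos x: -(3/2)cos x - (1/2)sin x
image of sin x: (1/2)cos x - (3/2)sin x
image of cos 2x: (1/2)cos 2x - 3sin 2x
image of sin 2x: 3cos 2x + (1/2)sin 2x
each image's coordinates form column j of the matrix

the matrix is [[5/2, 0, 0, 0, 0]; [0, -3/2, 1/2, 0, 0]; [0, -1/2, -3/2, 0, 0]; [0, 0, 0, 1/2, 3]; [0, 0, 0, -3, 1/2]] (rows listed top to bottom)


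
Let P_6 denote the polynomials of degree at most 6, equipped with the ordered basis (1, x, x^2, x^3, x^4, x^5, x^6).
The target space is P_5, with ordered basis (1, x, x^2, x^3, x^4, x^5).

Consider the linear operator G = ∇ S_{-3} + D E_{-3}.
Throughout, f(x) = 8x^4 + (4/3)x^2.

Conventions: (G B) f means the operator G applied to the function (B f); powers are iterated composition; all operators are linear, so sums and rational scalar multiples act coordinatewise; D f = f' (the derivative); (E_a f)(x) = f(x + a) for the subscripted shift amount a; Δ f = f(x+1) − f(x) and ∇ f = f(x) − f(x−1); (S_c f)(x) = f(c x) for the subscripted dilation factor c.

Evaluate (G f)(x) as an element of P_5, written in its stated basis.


the image equals g(x) = 2624x^3 - 4176x^2 + (10448/3)x - 1532

S_{-3} f = 648x^4 + 12x^2
∇ S_{-3} f = 2592x^3 - 3888x^2 + 2616x - 660
E_{-3} f = 8x^4 - 96x^3 + (1300/3)x^2 - 872x + 660
D E_{-3} f = 32x^3 - 288x^2 + (2600/3)x - 872
(∇ S_{-3} + D E_{-3}) f = 2624x^3 - 4176x^2 + (10448/3)x - 1532


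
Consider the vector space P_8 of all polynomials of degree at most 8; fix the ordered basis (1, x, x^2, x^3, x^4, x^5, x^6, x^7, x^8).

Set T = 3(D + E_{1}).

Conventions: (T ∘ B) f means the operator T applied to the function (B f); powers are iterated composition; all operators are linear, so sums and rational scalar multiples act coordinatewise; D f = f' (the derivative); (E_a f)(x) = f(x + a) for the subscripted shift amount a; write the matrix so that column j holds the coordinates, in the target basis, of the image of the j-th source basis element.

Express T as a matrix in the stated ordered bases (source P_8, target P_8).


image of 1: 3
image of x: 3x + 6
image of x^2: 3x^2 + 12x + 3
image of x^3: 3x^3 + 18x^2 + 9x + 3
image of x^4: 3x^4 + 24x^3 + 18x^2 + 12x + 3
image of x^5: 3x^5 + 30x^4 + 30x^3 + 30x^2 + 15x + 3
image of x^6: 3x^6 + 36x^5 + 45x^4 + 60x^3 + 45x^2 + 18x + 3
image of x^7: 3x^7 + 42x^6 + 63x^5 + 105x^4 + 105x^3 + 63x^2 + 21x + 3
image of x^8: 3x^8 + 48x^7 + 84x^6 + 168x^5 + 210x^4 + 168x^3 + 84x^2 + 24x + 3
each image's coordinates form column j of the matrix

the matrix is [[3, 6, 3, 3, 3, 3, 3, 3, 3]; [0, 3, 12, 9, 12, 15, 18, 21, 24]; [0, 0, 3, 18, 18, 30, 45, 63, 84]; [0, 0, 0, 3, 24, 30, 60, 105, 168]; [0, 0, 0, 0, 3, 30, 45, 105, 210]; [0, 0, 0, 0, 0, 3, 36, 63, 168]; [0, 0, 0, 0, 0, 0, 3, 42, 84]; [0, 0, 0, 0, 0, 0, 0, 3, 48]; [0, 0, 0, 0, 0, 0, 0, 0, 3]] (rows listed top to bottom)


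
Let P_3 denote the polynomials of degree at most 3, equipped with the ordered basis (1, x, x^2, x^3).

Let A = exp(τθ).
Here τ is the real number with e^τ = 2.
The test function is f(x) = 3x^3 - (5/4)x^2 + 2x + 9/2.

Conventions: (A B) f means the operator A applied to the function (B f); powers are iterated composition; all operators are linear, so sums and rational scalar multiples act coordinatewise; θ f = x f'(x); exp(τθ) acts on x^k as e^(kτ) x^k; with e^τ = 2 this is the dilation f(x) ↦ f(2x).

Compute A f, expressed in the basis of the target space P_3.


the image equals g(x) = 24x^3 - 5x^2 + 4x + 9/2

exp(τθ) x^k = e^(kτ) x^k; with e^τ = 2 this sends x^k to 2^k x^k
x ↦ 2 x
x^2 ↦ 4 x^2
x^3 ↦ 8 x^3
applying this coordinatewise to f: exp(τθ) f = 24x^3 - 5x^2 + 4x + 9/2


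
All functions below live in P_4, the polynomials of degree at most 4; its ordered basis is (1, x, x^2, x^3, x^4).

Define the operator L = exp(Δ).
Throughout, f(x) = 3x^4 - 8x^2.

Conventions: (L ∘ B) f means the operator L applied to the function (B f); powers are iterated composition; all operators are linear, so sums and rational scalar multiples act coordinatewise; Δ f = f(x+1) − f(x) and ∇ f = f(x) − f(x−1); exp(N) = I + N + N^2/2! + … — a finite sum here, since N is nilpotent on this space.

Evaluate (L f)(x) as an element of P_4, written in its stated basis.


order-1 term: 12x^3 + 18x^2 - 4x - 5
order-2 term: 18x^2 + 36x + 13
order-3 term: 12x + 18
order-4 term: 3
the series for exp(Δ) f terminates at order 4
exp(Δ) f = 3x^4 + 12x^3 + 28x^2 + 44x + 29

the result is g(x) = 3x^4 + 12x^3 + 28x^2 + 44x + 29


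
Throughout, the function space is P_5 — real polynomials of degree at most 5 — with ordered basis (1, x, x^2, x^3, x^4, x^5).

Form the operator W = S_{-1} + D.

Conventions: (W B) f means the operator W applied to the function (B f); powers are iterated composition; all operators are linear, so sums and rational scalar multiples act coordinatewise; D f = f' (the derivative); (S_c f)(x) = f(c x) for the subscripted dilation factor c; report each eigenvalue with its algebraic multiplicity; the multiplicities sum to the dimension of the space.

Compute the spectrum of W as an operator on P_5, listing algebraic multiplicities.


image of 1: 1
image of x: -x + 1
image of x^2: x^2 + 2x
image of x^3: -x^3 + 3x^2
image of x^4: x^4 + 4x^3
image of x^5: -x^5 + 5x^4
the matrix is upper triangular; its diagonal is (1, -1, 1, -1, 1, -1)
for a triangular matrix the eigenvalues are the diagonal entries, with algebraic multiplicity their repetition count

λ = -1 (multiplicity 3), λ = 1 (multiplicity 3)


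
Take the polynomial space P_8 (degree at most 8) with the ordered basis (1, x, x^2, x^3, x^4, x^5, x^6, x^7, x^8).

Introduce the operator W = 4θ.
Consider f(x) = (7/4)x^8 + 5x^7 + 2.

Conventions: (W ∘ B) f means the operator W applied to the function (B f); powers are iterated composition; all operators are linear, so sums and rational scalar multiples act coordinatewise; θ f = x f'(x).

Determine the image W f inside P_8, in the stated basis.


the image equals g(x) = 56x^8 + 140x^7

θ f = 14x^8 + 35x^7
(4θ) f = 56x^8 + 140x^7


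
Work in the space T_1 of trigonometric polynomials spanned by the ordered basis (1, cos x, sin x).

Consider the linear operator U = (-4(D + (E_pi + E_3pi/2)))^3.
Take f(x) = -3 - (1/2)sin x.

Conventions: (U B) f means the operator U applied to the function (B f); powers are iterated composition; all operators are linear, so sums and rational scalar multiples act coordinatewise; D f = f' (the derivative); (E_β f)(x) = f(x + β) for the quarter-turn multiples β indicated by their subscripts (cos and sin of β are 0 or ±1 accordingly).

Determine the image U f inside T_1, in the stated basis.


D f = -(1/2)cos x
E_pi f = -3 + (1/2)sin x
E_3pi/2 f = -3 + (1/2)cos x
(E_pi + E_3pi/2) f = -6 + (1/2)cos x + (1/2)sin x
(D + (E_pi + E_3pi/2)) f = -6 + (1/2)sin x
(-4(D + (E_pi + E_3pi/2))) f = 24 - 2sin x
D (-4(D + (E_pi + E_3pi/2))) f = -2cos x
E_pi (-4(D + (E_pi + E_3pi/2))) f = 24 + 2sin x
E_3pi/2 (-4(D + (E_pi + E_3pi/2))) f = 24 + 2cos x
(E_pi + E_3pi/2) (-4(D + (E_pi + E_3pi/2))) f = 48 + 2cos x + 2sin x
(D + (E_pi + E_3pi/2)) (-4(D + (E_pi + E_3pi/2))) f = 48 + 2sin x
(-4(D + (E_pi + E_3pi/2))) (-4(D + (E_pi + E_3pi/2))) f = -192 - 8sin x
D (-4(D + (E_pi + E_3pi/2))) (-4(D + (E_pi + E_3pi/2))) f = -8cos x
E_pi (-4(D + (E_pi + E_3pi/2))) (-4(D + (E_pi + E_3pi/2))) f = -192 + 8sin x
E_3pi/2 (-4(D + (E_pi + E_3pi/2))) (-4(D + (E_pi + E_3pi/2))) f = -192 + 8cos x
(E_pi + E_3pi/2) (-4(D + (E_pi + E_3pi/2))) (-4(D + (E_pi + E_3pi/2))) f = -384 + 8cos x + 8sin x
(D + (E_pi + E_3pi/2)) (-4(D + (E_pi + E_3pi/2))) (-4(D + (E_pi + E_3pi/2))) f = -384 + 8sin x
(-4(D + (E_pi + E_3pi/2))) (-4(D + (E_pi + E_3pi/2))) (-4(D + (E_pi + E_3pi/2))) f = 1536 - 32sin x

the image equals g(x) = 1536 - 32sin x


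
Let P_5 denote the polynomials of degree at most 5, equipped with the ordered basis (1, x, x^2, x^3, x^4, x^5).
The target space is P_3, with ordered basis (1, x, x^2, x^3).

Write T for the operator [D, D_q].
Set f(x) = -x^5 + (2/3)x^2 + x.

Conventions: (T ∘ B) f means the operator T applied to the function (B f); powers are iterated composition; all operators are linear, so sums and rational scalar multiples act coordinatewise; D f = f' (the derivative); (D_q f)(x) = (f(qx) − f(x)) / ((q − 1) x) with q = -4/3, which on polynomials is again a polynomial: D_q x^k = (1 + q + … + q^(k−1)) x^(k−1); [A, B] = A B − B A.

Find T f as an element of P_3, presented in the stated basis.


the result is g(x) = -(1099/81)x^3 - 14/9

D_q f = -(181/81)x^4 - (2/9)x + 1
D D_q f = -(724/81)x^3 - 2/9
D f = -5x^4 + (4/3)x + 1
D_q D f = (125/27)x^3 + 4/3
[D, D_q] f = -(1099/81)x^3 - 14/9


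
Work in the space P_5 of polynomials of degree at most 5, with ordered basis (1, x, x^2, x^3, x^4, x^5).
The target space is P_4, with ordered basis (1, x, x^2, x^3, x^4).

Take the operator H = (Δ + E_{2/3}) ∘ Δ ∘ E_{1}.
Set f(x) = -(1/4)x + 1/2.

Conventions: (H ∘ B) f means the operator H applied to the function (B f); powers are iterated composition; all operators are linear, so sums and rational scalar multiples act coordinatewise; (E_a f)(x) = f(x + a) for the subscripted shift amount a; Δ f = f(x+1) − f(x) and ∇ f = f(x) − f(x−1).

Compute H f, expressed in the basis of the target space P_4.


g(x) = -1/4

E_{1} f = -(1/4)x + 1/4
Δ E_{1} f = -1/4
Δ (Δ ∘ E_{1}) f = 0
E_{2/3} (Δ ∘ E_{1}) f = -1/4
(Δ + E_{2/3}) (Δ ∘ E_{1}) f = -1/4


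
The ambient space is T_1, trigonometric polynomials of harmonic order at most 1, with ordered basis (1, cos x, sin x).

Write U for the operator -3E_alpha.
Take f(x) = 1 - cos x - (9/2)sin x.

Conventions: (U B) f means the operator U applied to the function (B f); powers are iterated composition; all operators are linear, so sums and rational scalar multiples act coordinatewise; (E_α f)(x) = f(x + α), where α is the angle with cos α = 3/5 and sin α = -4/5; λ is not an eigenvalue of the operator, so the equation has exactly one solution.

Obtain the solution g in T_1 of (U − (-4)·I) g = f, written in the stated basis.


write g with unknown coordinates in the stated basis and equate coefficients in (U − (-4)·I) g = f
solving from the highest basis element down gives g = 1 + (43/53)cos x - (123/106)sin x
check: U g = -3 - (225/53)cos x + (15/106)sin x
so U g − (-4)·g = 1 - cos x - (9/2)sin x = f ✓

the result is g(x) = 1 + (43/53)cos x - (123/106)sin x
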